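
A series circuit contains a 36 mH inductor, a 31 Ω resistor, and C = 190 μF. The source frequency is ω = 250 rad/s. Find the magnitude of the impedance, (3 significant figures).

X_L = ωL = 9.00 Ω
X_C = 1/(ωC) = 21.1 Ω
Net reactance X = X_L − X_C = -12.1 Ω
Z = 31.0 − j12.1 Ω
|Z| = √(31.0² + 12.1²) = 33.3 Ω

33.3 Ω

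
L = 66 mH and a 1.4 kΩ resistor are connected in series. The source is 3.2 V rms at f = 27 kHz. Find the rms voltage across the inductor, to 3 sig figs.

3.18 V

ω = 2πf = 169600 rad/s
X_L = ωL = 11200 Ω
Z = 1400 + j11200 Ω
|Z| = √(1400² + 11200²) = 11300 Ω
I = V/|Z| = 284 μA
V_L = I·|Z_L| = 0.000284 × 11200 = 3.18 V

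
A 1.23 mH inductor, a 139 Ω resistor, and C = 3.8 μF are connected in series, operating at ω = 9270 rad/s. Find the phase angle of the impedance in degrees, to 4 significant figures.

X_L = ωL = 11.40 Ω
X_C = 1/(ωC) = 28.39 Ω
Net reactance X = X_L − X_C = -16.99 Ω
Z = 139.0 − j16.99 Ω
|Z| = √(139.0² + 16.99²) = 140.0 Ω
∠Z = arctan(-16.99/139.0) = -6.967°

-6.967°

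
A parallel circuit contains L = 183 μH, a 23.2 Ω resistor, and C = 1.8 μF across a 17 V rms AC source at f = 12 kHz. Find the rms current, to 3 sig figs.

1.30 A

ω = 2πf = 75400 rad/s
X_L = ωL = 13.8 Ω
X_C = 1/(ωC) = 7.37 Ω
Parallel: admittances add. Y = 1/R + 1/(jωL) + jωC
Y = (0.0431 + j0.0632) S
|Y| = 0.0765 S → |Z| = 1/|Y| = 13.1 Ω, ∠Z = −∠Y = -55.7°
I = V/|Z| = 17/13.1 = 1.30 A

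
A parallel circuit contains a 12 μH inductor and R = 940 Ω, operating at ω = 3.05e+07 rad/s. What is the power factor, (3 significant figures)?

0.363

X_L = ωL = 366 Ω
Parallel: admittances add. Y = 1/R + 1/(jωL)
Y = (0.00106 − j0.00273) S
|Y| = 0.00293 S → |Z| = 1/|Y| = 341 Ω, ∠Z = −∠Y = 68.7°
cos φ = cos(68.7°) = 0.363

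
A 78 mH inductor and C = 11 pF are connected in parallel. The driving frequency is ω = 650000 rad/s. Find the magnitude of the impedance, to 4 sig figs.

79530 Ω

X_L = ωL = 50700 Ω
X_C = 1/(ωC) = 139900 Ω
Parallel: admittances add. Y = 1/(jωL) + jωC
Y = (0 − j1.257e-05) S
|Y| = 1.257e-05 S → |Z| = 1/|Y| = 79530 Ω, ∠Z = −∠Y = 90.00°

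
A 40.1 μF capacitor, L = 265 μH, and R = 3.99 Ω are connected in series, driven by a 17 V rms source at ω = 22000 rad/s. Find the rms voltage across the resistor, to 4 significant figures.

11.01 V

X_L = ωL = 5.830 Ω
X_C = 1/(ωC) = 1.134 Ω
Net reactance X = X_L − X_C = 4.696 Ω
Z = 3.990 + j4.696 Ω
|Z| = √(3.990² + 4.696²) = 6.163 Ω
I = V/|Z| = 2.759 A
V_R = I·|Z_R| = 2.759 × 3.990 = 11.01 V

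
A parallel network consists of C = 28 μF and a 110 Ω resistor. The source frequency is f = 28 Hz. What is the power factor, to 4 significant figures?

ω = 2πf = 175.9 rad/s
X_C = 1/(ωC) = 203.0 Ω
Parallel: admittances add. Y = 1/R + jωC
Y = (0.009091 + j0.004926) S
|Y| = 0.01034 S → |Z| = 1/|Y| = 96.71 Ω, ∠Z = −∠Y = -28.45°
cos φ = cos(-28.45°) = 0.8792

0.8792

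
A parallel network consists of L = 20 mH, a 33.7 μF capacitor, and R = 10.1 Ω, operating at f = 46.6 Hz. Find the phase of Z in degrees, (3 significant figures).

ω = 2πf = 292.8 rad/s
X_L = ωL = 5.86 Ω
X_C = 1/(ωC) = 101 Ω
Parallel: admittances add. Y = 1/R + 1/(jωL) + jωC
Y = (0.0990 − j0.161) S
|Y| = 0.189 S → |Z| = 1/|Y| = 5.29 Ω, ∠Z = −∠Y = 58.4°

58.4°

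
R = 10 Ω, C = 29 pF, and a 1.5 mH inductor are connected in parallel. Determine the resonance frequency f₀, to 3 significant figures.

763 kHz

ω₀ = 1/√(LC) = 1/√(0.0015 × 2.9e-11) = 4.795e+06 rad/s
f₀ = ω₀/(2π) = 763 kHz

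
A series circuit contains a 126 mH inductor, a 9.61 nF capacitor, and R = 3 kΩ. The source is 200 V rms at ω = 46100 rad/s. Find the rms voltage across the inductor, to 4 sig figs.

X_L = ωL = 5809 Ω
X_C = 1/(ωC) = 2257 Ω
Net reactance X = X_L − X_C = 3551 Ω
Z = 3000 + j3551 Ω
|Z| = √(3000² + 3551²) = 4649 Ω
I = V/|Z| = 43.02 mA
V_L = I·|Z_L| = 0.04302 × 5809 = 249.9 V

249.9 V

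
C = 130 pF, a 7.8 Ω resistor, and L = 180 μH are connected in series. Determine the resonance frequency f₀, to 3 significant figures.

1.04 MHz

ω₀ = 1/√(LC) = 1/√(0.00018 × 1.3e-10) = 6.537e+06 rad/s
f₀ = ω₀/(2π) = 1.04 MHz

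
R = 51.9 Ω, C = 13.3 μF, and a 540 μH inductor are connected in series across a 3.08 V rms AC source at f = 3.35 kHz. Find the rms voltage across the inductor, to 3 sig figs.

0.667 V

ω = 2πf = 21050 rad/s
X_L = ωL = 11.4 Ω
X_C = 1/(ωC) = 3.57 Ω
Net reactance X = X_L − X_C = 7.79 Ω
Z = 51.9 + j7.79 Ω
|Z| = √(51.9² + 7.79²) = 52.5 Ω
I = V/|Z| = 58.7 mA
V_L = I·|Z_L| = 0.0587 × 11.4 = 0.667 V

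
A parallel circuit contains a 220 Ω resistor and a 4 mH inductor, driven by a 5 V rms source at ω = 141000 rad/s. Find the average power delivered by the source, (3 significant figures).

X_L = ωL = 564 Ω
Parallel: admittances add. Y = 1/R + 1/(jωL)
Y = (0.00455 − j0.00177) S
|Y| = 0.00488 S → |Z| = 1/|Y| = 205 Ω, ∠Z = −∠Y = 21.3°
I = V/|Z| = 24.4 mA
P = VI cos φ = 5 × 0.0244 × cos(21.3°) = 114 mW

114 mW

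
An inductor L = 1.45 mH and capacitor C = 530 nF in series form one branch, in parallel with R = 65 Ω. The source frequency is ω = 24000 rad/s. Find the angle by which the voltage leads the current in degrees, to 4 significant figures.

-56.02°

X_L = ωL = 34.80 Ω
X_C = 1/(ωC) = 78.62 Ω
Branch 1: Z₁ = R = 65.00 Ω
Branch 2 (series LC): Z₂ = j(X_L − X_C) = −j43.82 Ω
Parallel: Z = Z₁Z₂/(Z₁+Z₂), |Z| = 36.33 Ω, ∠Z = -56.02°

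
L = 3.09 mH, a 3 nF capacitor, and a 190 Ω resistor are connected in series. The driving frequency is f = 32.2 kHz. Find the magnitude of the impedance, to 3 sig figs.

ω = 2πf = 202300 rad/s
X_L = ωL = 625 Ω
X_C = 1/(ωC) = 1650 Ω
Net reactance X = X_L − X_C = -1020 Ω
Z = 190 − j1020 Ω
|Z| = √(190² + 1020²) = 1040 Ω

1040 Ω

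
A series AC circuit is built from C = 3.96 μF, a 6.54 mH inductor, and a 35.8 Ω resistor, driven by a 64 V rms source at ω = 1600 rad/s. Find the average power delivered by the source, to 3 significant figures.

X_L = ωL = 10.5 Ω
X_C = 1/(ωC) = 158 Ω
Net reactance X = X_L − X_C = -147 Ω
Z = 35.8 − j147 Ω
|Z| = √(35.8² + 147²) = 152 Ω
∠Z = arctan(-147/35.8) = -76.3°
I = V/|Z| = 422 mA
P = VI cos φ = 64 × 0.422 × cos(-76.3°) = 6.38 W

6.38 W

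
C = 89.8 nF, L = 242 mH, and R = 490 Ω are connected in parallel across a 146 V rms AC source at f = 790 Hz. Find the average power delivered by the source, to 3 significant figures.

43.5 W

ω = 2πf = 4964 rad/s
X_L = ωL = 1200 Ω
X_C = 1/(ωC) = 2240 Ω
Parallel: admittances add. Y = 1/R + 1/(jωL) + jωC
Y = (0.00204 − j0.000387) S
|Y| = 0.00208 S → |Z| = 1/|Y| = 481 Ω, ∠Z = −∠Y = 10.7°
I = V/|Z| = 303 mA
P = VI cos φ = 146 × 0.303 × cos(10.7°) = 43.5 W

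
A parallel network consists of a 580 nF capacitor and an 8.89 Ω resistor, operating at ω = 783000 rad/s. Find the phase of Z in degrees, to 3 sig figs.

X_C = 1/(ωC) = 2.20 Ω
Parallel: admittances add. Y = 1/R + jωC
Y = (0.112 + j0.454) S
|Y| = 0.468 S → |Z| = 1/|Y| = 2.14 Ω, ∠Z = −∠Y = -76.1°

-76.1°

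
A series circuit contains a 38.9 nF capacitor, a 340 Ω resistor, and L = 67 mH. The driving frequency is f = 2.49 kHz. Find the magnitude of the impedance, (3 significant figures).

ω = 2πf = 15650 rad/s
X_L = ωL = 1050 Ω
X_C = 1/(ωC) = 1640 Ω
Net reactance X = X_L − X_C = -595 Ω
Z = 340 − j595 Ω
|Z| = √(340² + 595²) = 685 Ω

685 Ω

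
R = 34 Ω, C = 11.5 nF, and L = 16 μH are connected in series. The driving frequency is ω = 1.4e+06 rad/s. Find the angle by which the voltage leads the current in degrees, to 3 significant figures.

-49.4°

X_L = ωL = 22.4 Ω
X_C = 1/(ωC) = 62.1 Ω
Net reactance X = X_L − X_C = -39.7 Ω
Z = 34.0 − j39.7 Ω
|Z| = √(34.0² + 39.7²) = 52.3 Ω
∠Z = arctan(-39.7/34.0) = -49.4°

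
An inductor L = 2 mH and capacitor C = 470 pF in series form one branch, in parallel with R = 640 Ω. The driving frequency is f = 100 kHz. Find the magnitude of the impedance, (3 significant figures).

613 Ω

ω = 2πf = 628300 rad/s
X_L = ωL = 1260 Ω
X_C = 1/(ωC) = 3390 Ω
Branch 1: Z₁ = R = 640 Ω
Branch 2 (series LC): Z₂ = j(X_L − X_C) = −j2130 Ω
Parallel: Z = Z₁Z₂/(Z₁+Z₂), |Z| = 613 Ω, ∠Z = -16.7°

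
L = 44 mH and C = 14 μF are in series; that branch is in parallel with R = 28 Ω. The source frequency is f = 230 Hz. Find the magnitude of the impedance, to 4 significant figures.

12.64 Ω

ω = 2πf = 1445 rad/s
X_L = ωL = 63.59 Ω
X_C = 1/(ωC) = 49.43 Ω
Branch 1: Z₁ = R = 28.00 Ω
Branch 2 (series LC): Z₂ = j(X_L − X_C) = j14.16 Ω
Parallel: Z = Z₁Z₂/(Z₁+Z₂), |Z| = 12.64 Ω, ∠Z = 63.18°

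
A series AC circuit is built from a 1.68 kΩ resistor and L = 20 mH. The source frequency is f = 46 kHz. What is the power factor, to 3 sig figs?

ω = 2πf = 289000 rad/s
X_L = ωL = 5780 Ω
Z = 1680 + j5780 Ω
|Z| = √(1680² + 5780²) = 6020 Ω
∠Z = arctan(5780/1680) = 73.8°
cos φ = cos(73.8°) = 0.279

0.279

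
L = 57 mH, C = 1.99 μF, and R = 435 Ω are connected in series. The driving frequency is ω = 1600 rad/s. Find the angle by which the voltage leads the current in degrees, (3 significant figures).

X_L = ωL = 91.2 Ω
X_C = 1/(ωC) = 314 Ω
Net reactance X = X_L − X_C = -223 Ω
Z = 435 − j223 Ω
|Z| = √(435² + 223²) = 489 Ω
∠Z = arctan(-223/435) = -27.1°

-27.1°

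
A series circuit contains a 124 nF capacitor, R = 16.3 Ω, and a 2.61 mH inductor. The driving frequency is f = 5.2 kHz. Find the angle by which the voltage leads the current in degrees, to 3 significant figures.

-84.2°

ω = 2πf = 32670 rad/s
X_L = ωL = 85.3 Ω
X_C = 1/(ωC) = 247 Ω
Net reactance X = X_L − X_C = -162 Ω
Z = 16.3 − j162 Ω
|Z| = √(16.3² + 162²) = 162 Ω
∠Z = arctan(-162/16.3) = -84.2°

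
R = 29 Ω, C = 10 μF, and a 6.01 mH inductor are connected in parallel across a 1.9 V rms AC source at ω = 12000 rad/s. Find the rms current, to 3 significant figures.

212 mA

X_L = ωL = 72.1 Ω
X_C = 1/(ωC) = 8.33 Ω
Parallel: admittances add. Y = 1/R + 1/(jωL) + jωC
Y = (0.0345 + j0.106) S
|Y| = 0.112 S → |Z| = 1/|Y| = 8.96 Ω, ∠Z = −∠Y = -72.0°
I = V/|Z| = 1.9/8.96 = 212 mA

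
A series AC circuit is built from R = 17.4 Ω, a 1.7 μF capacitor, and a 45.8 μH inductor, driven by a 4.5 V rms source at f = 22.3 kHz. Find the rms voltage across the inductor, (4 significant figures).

ω = 2πf = 140100 rad/s
X_L = ωL = 6.417 Ω
X_C = 1/(ωC) = 4.198 Ω
Net reactance X = X_L − X_C = 2.219 Ω
Z = 17.40 + j2.219 Ω
|Z| = √(17.40² + 2.219²) = 17.54 Ω
I = V/|Z| = 256.5 mA
V_L = I·|Z_L| = 0.2565 × 6.417 = 1.646 V

1.646 V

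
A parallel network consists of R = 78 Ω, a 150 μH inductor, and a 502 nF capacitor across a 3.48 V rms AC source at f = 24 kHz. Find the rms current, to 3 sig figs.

118 mA

ω = 2πf = 150800 rad/s
X_L = ωL = 22.6 Ω
X_C = 1/(ωC) = 13.2 Ω
Parallel: admittances add. Y = 1/R + 1/(jωL) + jωC
Y = (0.0128 + j0.0315) S
|Y| = 0.0340 S → |Z| = 1/|Y| = 29.4 Ω, ∠Z = −∠Y = -67.8°
I = V/|Z| = 3.48/29.4 = 118 mA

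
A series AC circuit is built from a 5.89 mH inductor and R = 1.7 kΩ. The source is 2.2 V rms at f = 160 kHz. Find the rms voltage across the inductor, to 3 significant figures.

2.11 V

ω = 2πf = 1.005e+06 rad/s
X_L = ωL = 5920 Ω
Z = 1700 + j5920 Ω
|Z| = √(1700² + 5920²) = 6160 Ω
I = V/|Z| = 357 μA
V_L = I·|Z_L| = 0.000357 × 5920 = 2.11 V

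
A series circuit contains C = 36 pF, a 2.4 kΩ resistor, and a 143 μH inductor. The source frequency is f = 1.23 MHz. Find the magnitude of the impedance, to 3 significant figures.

3460 Ω

ω = 2πf = 7.728e+06 rad/s
X_L = ωL = 1110 Ω
X_C = 1/(ωC) = 3590 Ω
Net reactance X = X_L − X_C = -2490 Ω
Z = 2400 − j2490 Ω
|Z| = √(2400² + 2490²) = 3460 Ω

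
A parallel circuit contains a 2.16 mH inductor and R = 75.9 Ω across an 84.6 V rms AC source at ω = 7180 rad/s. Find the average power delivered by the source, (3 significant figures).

94.3 W

X_L = ωL = 15.5 Ω
Parallel: admittances add. Y = 1/R + 1/(jωL)
Y = (0.0132 − j0.0645) S
|Y| = 0.0658 S → |Z| = 1/|Y| = 15.2 Ω, ∠Z = −∠Y = 78.5°
I = V/|Z| = 5.57 A
P = VI cos φ = 84.6 × 5.57 × cos(78.5°) = 94.3 W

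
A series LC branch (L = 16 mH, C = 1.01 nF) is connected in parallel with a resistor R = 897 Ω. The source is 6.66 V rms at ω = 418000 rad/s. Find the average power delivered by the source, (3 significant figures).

X_L = ωL = 6690 Ω
X_C = 1/(ωC) = 2370 Ω
Branch 1: Z₁ = R = 897 Ω
Branch 2 (series LC): Z₂ = j(X_L − X_C) = j4320 Ω
Parallel: Z = Z₁Z₂/(Z₁+Z₂), |Z| = 878 Ω, ∠Z = 11.7°
I = V/|Z| = 7.58 mA
P = VI cos φ = 6.66 × 0.00758 × cos(11.7°) = 49.4 mW

49.4 mW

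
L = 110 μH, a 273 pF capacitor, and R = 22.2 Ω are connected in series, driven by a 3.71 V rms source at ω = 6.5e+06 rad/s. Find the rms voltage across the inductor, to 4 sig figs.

X_L = ωL = 715.0 Ω
X_C = 1/(ωC) = 563.5 Ω
Net reactance X = X_L − X_C = 151.5 Ω
Z = 22.20 + j151.5 Ω
|Z| = √(22.20² + 151.5²) = 153.1 Ω
I = V/|Z| = 24.24 mA
V_L = I·|Z_L| = 0.02424 × 715.0 = 17.33 V

17.33 V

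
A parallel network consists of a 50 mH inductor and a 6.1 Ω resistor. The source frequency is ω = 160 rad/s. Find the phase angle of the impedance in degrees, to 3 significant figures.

37.3°

X_L = ωL = 8.00 Ω
Parallel: admittances add. Y = 1/R + 1/(jωL)
Y = (0.164 − j0.125) S
|Y| = 0.206 S → |Z| = 1/|Y| = 4.85 Ω, ∠Z = −∠Y = 37.3°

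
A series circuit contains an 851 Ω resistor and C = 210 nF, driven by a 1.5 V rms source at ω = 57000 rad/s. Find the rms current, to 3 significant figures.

X_C = 1/(ωC) = 83.5 Ω
Z = 851 − j83.5 Ω
|Z| = √(851² + 83.5²) = 855 Ω
I = V/|Z| = 1.5/855 = 1.75 mA

1.75 mA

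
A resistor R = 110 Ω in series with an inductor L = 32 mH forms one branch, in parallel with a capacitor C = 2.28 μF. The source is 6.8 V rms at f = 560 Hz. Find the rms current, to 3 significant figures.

ω = 2πf = 3519 rad/s
X_L = ωL = 113 Ω
X_C = 1/(ωC) = 125 Ω
Branch 1 (R+jX_L): Z₁ = 110 + j113 Ω, |Z₁| = 157 Ω
Branch 2 (−jX_C): Z₂ = −j125 Ω
Parallel: Z = Z₁Z₂/(Z₁+Z₂), |Z| = 177 Ω, ∠Z = -38.1°
I = V/|Z| = 6.8/177 = 38.4 mA

38.4 mA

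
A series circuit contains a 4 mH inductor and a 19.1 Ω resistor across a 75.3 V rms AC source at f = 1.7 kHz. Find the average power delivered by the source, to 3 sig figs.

49.4 W

ω = 2πf = 10680 rad/s
X_L = ωL = 42.7 Ω
Z = 19.1 + j42.7 Ω
|Z| = √(19.1² + 42.7²) = 46.8 Ω
∠Z = arctan(42.7/19.1) = 65.9°
I = V/|Z| = 1.61 A
P = VI cos φ = 75.3 × 1.61 × cos(65.9°) = 49.4 W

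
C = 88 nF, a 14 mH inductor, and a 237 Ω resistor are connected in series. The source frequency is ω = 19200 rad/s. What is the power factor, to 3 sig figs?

X_L = ωL = 269 Ω
X_C = 1/(ωC) = 592 Ω
Net reactance X = X_L − X_C = -323 Ω
Z = 237 − j323 Ω
|Z| = √(237² + 323²) = 401 Ω
∠Z = arctan(-323/237) = -53.7°
cos φ = cos(-53.7°) = 0.592

0.592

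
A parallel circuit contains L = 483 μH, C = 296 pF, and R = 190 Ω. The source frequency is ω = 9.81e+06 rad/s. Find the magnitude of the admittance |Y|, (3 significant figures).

5.91 mS

X_L = ωL = 4740 Ω
X_C = 1/(ωC) = 344 Ω
Parallel: admittances add. Y = 1/R + 1/(jωL) + jωC
Y = (0.00526 + j0.00269) S
|Y| = 0.00591 S → |Z| = 1/|Y| = 169 Ω, ∠Z = −∠Y = -27.1°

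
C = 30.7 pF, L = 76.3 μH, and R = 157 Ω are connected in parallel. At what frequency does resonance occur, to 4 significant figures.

3.288 MHz

ω₀ = 1/√(LC) = 1/√(7.63e-05 × 3.07e-11) = 2.066e+07 rad/s
f₀ = ω₀/(2π) = 3.288 MHz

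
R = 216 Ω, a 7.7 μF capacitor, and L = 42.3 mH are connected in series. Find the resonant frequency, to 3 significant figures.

279 Hz

ω₀ = 1/√(LC) = 1/√(0.0423 × 7.7e-06) = 1752 rad/s
f₀ = ω₀/(2π) = 279 Hz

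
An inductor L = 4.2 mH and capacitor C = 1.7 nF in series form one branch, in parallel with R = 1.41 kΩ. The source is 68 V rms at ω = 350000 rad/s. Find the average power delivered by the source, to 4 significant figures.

X_L = ωL = 1470 Ω
X_C = 1/(ωC) = 1681 Ω
Branch 1: Z₁ = R = 1410 Ω
Branch 2 (series LC): Z₂ = j(X_L − X_C) = −j210.7 Ω
Parallel: Z = Z₁Z₂/(Z₁+Z₂), |Z| = 208.4 Ω, ∠Z = -81.50°
I = V/|Z| = 326.4 mA
P = VI cos φ = 68 × 0.3264 × cos(-81.50°) = 3.279 W

3.279 W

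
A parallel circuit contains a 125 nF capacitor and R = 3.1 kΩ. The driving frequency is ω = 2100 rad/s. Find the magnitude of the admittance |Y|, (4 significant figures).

415.9 μS

X_C = 1/(ωC) = 3810 Ω
Parallel: admittances add. Y = 1/R + jωC
Y = (0.0003226 + j0.0002625) S
|Y| = 0.0004159 S → |Z| = 1/|Y| = 2404 Ω, ∠Z = −∠Y = -39.14°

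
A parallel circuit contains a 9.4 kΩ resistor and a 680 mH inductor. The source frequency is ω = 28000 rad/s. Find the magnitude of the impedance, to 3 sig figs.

8430 Ω

X_L = ωL = 19000 Ω
Parallel: admittances add. Y = 1/R + 1/(jωL)
Y = (0.000106 − j5.25e-05) S
|Y| = 0.000119 S → |Z| = 1/|Y| = 8430 Ω, ∠Z = −∠Y = 26.3°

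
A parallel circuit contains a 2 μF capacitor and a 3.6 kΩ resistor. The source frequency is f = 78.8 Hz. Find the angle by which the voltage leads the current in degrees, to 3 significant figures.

ω = 2πf = 495.1 rad/s
X_C = 1/(ωC) = 1010 Ω
Parallel: admittances add. Y = 1/R + jωC
Y = (0.000278 + j0.000990) S
|Y| = 0.00103 S → |Z| = 1/|Y| = 972 Ω, ∠Z = −∠Y = -74.3°

-74.3°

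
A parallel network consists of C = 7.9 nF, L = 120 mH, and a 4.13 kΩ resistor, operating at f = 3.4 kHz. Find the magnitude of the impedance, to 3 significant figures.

3050 Ω

ω = 2πf = 21360 rad/s
X_L = ωL = 2560 Ω
X_C = 1/(ωC) = 5930 Ω
Parallel: admittances add. Y = 1/R + 1/(jωL) + jωC
Y = (0.000242 − j0.000221) S
|Y| = 0.000328 S → |Z| = 1/|Y| = 3050 Ω, ∠Z = −∠Y = 42.4°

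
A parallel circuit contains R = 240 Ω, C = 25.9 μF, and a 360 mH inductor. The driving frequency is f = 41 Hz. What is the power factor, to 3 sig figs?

0.712

ω = 2πf = 257.6 rad/s
X_L = ωL = 92.7 Ω
X_C = 1/(ωC) = 150 Ω
Parallel: admittances add. Y = 1/R + 1/(jωL) + jωC
Y = (0.00417 − j0.00411) S
|Y| = 0.00585 S → |Z| = 1/|Y| = 171 Ω, ∠Z = −∠Y = 44.6°
cos φ = cos(44.6°) = 0.712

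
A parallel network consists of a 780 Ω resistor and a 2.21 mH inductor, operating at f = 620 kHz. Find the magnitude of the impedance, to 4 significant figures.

776.8 Ω

ω = 2πf = 3.896e+06 rad/s
X_L = ωL = 8609 Ω
Parallel: admittances add. Y = 1/R + 1/(jωL)
Y = (0.001282 − j0.0001162) S
|Y| = 0.001287 S → |Z| = 1/|Y| = 776.8 Ω, ∠Z = −∠Y = 5.177°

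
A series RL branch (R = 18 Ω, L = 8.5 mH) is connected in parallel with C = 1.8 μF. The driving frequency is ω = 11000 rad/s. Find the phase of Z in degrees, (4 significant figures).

X_L = ωL = 93.50 Ω
X_C = 1/(ωC) = 50.51 Ω
Branch 1 (R+jX_L): Z₁ = 18.00 + j93.50 Ω, |Z₁| = 95.22 Ω
Branch 2 (−jX_C): Z₂ = −j50.51 Ω
Parallel: Z = Z₁Z₂/(Z₁+Z₂), |Z| = 103.2 Ω, ∠Z = -78.18°

-78.18°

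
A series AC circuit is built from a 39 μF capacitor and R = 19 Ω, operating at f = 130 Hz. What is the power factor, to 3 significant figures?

0.518

ω = 2πf = 816.8 rad/s
X_C = 1/(ωC) = 31.4 Ω
Z = 19.0 − j31.4 Ω
|Z| = √(19.0² + 31.4²) = 36.7 Ω
∠Z = arctan(-31.4/19.0) = -58.8°
cos φ = cos(-58.8°) = 0.518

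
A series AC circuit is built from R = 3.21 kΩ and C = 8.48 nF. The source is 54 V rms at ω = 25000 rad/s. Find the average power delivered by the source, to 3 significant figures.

288 mW

X_C = 1/(ωC) = 4720 Ω
Z = 3210 − j4720 Ω
|Z| = √(3210² + 4720²) = 5710 Ω
∠Z = arctan(-4720/3210) = -55.8°
I = V/|Z| = 9.46 mA
P = VI cos φ = 54 × 0.00946 × cos(-55.8°) = 288 mW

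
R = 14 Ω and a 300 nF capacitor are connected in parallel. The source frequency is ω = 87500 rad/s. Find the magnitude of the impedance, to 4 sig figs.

X_C = 1/(ωC) = 38.10 Ω
Parallel: admittances add. Y = 1/R + jωC
Y = (0.07143 + j0.02625) S
|Y| = 0.07610 S → |Z| = 1/|Y| = 13.14 Ω, ∠Z = −∠Y = -20.18°

13.14 Ω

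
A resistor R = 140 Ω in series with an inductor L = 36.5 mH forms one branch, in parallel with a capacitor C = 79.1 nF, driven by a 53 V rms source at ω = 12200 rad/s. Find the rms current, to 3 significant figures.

X_L = ωL = 445 Ω
X_C = 1/(ωC) = 1040 Ω
Branch 1 (R+jX_L): Z₁ = 140 + j445 Ω, |Z₁| = 467 Ω
Branch 2 (−jX_C): Z₂ = −j1040 Ω
Parallel: Z = Z₁Z₂/(Z₁+Z₂), |Z| = 796 Ω, ∠Z = 59.2°
I = V/|Z| = 53/796 = 66.5 mA

66.5 mA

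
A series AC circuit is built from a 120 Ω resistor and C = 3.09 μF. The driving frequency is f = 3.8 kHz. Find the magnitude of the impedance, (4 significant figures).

ω = 2πf = 23880 rad/s
X_C = 1/(ωC) = 13.55 Ω
Z = 120.0 − j13.55 Ω
|Z| = √(120.0² + 13.55²) = 120.8 Ω

120.8 Ω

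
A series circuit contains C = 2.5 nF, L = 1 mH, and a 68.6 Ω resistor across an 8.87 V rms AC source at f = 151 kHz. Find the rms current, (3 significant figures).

16.7 mA

ω = 2πf = 948800 rad/s
X_L = ωL = 949 Ω
X_C = 1/(ωC) = 422 Ω
Net reactance X = X_L − X_C = 527 Ω
Z = 68.6 + j527 Ω
|Z| = √(68.6² + 527²) = 532 Ω
I = V/|Z| = 8.87/532 = 16.7 mA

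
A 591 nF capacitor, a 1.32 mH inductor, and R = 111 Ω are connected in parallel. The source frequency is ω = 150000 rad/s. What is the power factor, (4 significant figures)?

X_L = ωL = 198.0 Ω
X_C = 1/(ωC) = 11.28 Ω
Parallel: admittances add. Y = 1/R + 1/(jωL) + jωC
Y = (0.009009 + j0.08360) S
|Y| = 0.08408 S → |Z| = 1/|Y| = 11.89 Ω, ∠Z = −∠Y = -83.85°
cos φ = cos(-83.85°) = 0.1071

0.1071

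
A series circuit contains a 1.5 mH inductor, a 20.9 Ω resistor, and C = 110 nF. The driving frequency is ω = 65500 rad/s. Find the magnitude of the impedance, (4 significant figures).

X_L = ωL = 98.25 Ω
X_C = 1/(ωC) = 138.8 Ω
Net reactance X = X_L − X_C = -40.54 Ω
Z = 20.90 − j40.54 Ω
|Z| = √(20.90² + 40.54²) = 45.61 Ω

45.61 Ω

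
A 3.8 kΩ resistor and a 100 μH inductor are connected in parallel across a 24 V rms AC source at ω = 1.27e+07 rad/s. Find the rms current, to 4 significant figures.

X_L = ωL = 1270 Ω
Parallel: admittances add. Y = 1/R + 1/(jωL)
Y = (0.0002632 − j0.0007874) S
|Y| = 0.0008302 S → |Z| = 1/|Y| = 1205 Ω, ∠Z = −∠Y = 71.52°
I = V/|Z| = 24/1205 = 19.93 mA

19.93 mA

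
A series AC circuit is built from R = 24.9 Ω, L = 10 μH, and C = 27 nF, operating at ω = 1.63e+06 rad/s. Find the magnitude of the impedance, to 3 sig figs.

25.7 Ω

X_L = ωL = 16.3 Ω
X_C = 1/(ωC) = 22.7 Ω
Net reactance X = X_L − X_C = -6.42 Ω
Z = 24.9 − j6.42 Ω
|Z| = √(24.9² + 6.42²) = 25.7 Ω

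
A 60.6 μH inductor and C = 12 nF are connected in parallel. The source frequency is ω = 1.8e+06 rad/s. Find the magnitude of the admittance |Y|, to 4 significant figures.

X_L = ωL = 109.1 Ω
X_C = 1/(ωC) = 46.30 Ω
Parallel: admittances add. Y = 1/(jωL) + jωC
Y = (0 + j0.01243) S
|Y| = 0.01243 S → |Z| = 1/|Y| = 80.43 Ω, ∠Z = −∠Y = -90.00°

12.43 mS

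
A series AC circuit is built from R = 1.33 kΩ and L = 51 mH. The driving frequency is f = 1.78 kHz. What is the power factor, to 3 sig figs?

ω = 2πf = 11180 rad/s
X_L = ωL = 570 Ω
Z = 1330 + j570 Ω
|Z| = √(1330² + 570²) = 1450 Ω
∠Z = arctan(570/1330) = 23.2°
cos φ = cos(23.2°) = 0.919

0.919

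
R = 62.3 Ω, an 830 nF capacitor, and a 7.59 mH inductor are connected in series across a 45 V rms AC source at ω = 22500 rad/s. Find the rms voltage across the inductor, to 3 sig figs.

57.9 V

X_L = ωL = 171 Ω
X_C = 1/(ωC) = 53.5 Ω
Net reactance X = X_L − X_C = 117 Ω
Z = 62.3 + j117 Ω
|Z| = √(62.3² + 117²) = 133 Ω
I = V/|Z| = 339 mA
V_L = I·|Z_L| = 0.339 × 171 = 57.9 V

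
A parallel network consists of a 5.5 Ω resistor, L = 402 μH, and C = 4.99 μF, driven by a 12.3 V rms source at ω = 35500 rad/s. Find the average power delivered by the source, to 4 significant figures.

X_L = ωL = 14.27 Ω
X_C = 1/(ωC) = 5.645 Ω
Parallel: admittances add. Y = 1/R + 1/(jωL) + jωC
Y = (0.1818 + j0.1071) S
|Y| = 0.2110 S → |Z| = 1/|Y| = 4.739 Ω, ∠Z = −∠Y = -30.49°
I = V/|Z| = 2.595 A
P = VI cos φ = 12.3 × 2.595 × cos(-30.49°) = 27.51 W

27.51 W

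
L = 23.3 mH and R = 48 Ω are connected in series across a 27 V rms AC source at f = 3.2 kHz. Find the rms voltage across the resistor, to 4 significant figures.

ω = 2πf = 20110 rad/s
X_L = ωL = 468.5 Ω
Z = 48.00 + j468.5 Ω
|Z| = √(48.00² + 468.5²) = 470.9 Ω
I = V/|Z| = 57.33 mA
V_R = I·|Z_R| = 0.05733 × 48.00 = 2.752 V

2.752 V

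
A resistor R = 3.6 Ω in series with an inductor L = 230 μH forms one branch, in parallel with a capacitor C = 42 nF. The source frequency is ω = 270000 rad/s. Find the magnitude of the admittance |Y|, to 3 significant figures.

X_L = ωL = 62.1 Ω
X_C = 1/(ωC) = 88.2 Ω
Branch 1 (R+jX_L): Z₁ = 3.60 + j62.1 Ω, |Z₁| = 62.2 Ω
Branch 2 (−jX_C): Z₂ = −j88.2 Ω
Parallel: Z = Z₁Z₂/(Z₁+Z₂), |Z| = 208 Ω, ∠Z = 78.8°
|Y| = 1/|Z| = 4.80 mS

4.80 mS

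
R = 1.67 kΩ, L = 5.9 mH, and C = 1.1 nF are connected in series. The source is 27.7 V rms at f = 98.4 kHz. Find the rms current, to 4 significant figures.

10.09 mA

ω = 2πf = 618300 rad/s
X_L = ωL = 3648 Ω
X_C = 1/(ωC) = 1470 Ω
Net reactance X = X_L − X_C = 2177 Ω
Z = 1670 + j2177 Ω
|Z| = √(1670² + 2177²) = 2744 Ω
I = V/|Z| = 27.7/2744 = 10.09 mA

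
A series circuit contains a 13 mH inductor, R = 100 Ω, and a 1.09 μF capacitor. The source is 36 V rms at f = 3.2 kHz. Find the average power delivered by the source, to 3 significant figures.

2.29 W

ω = 2πf = 20110 rad/s
X_L = ωL = 261 Ω
X_C = 1/(ωC) = 45.6 Ω
Net reactance X = X_L − X_C = 216 Ω
Z = 100 + j216 Ω
|Z| = √(100² + 216²) = 238 Ω
∠Z = arctan(216/100) = 65.1°
I = V/|Z| = 151 mA
P = VI cos φ = 36 × 0.151 × cos(65.1°) = 2.29 W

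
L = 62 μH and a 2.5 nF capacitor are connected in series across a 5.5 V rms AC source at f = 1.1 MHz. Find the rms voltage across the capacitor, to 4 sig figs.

ω = 2πf = 6.912e+06 rad/s
X_L = ωL = 428.5 Ω
X_C = 1/(ωC) = 57.87 Ω
Net reactance X = X_L − X_C = 370.6 Ω
Z = j370.6 Ω
|Z| = √(0² + 370.6²) = 370.6 Ω
I = V/|Z| = 14.84 mA
V_C = I·|Z_C| = 0.01484 × 57.87 = 0.8588 V

0.8588 V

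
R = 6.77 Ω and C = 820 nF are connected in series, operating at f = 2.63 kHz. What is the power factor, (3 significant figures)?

ω = 2πf = 16520 rad/s
X_C = 1/(ωC) = 73.8 Ω
Z = 6.77 − j73.8 Ω
|Z| = √(6.77² + 73.8²) = 74.1 Ω
∠Z = arctan(-73.8/6.77) = -84.8°
cos φ = cos(-84.8°) = 0.0914

0.0914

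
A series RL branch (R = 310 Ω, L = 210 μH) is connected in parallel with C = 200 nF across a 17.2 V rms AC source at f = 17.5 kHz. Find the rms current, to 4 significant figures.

ω = 2πf = 110000 rad/s
X_L = ωL = 23.09 Ω
X_C = 1/(ωC) = 45.47 Ω
Branch 1 (R+jX_L): Z₁ = 310.0 + j23.09 Ω, |Z₁| = 310.9 Ω
Branch 2 (−jX_C): Z₂ = −j45.47 Ω
Parallel: Z = Z₁Z₂/(Z₁+Z₂), |Z| = 45.48 Ω, ∠Z = -81.61°
I = V/|Z| = 17.2/45.48 = 378.2 mA

378.2 mA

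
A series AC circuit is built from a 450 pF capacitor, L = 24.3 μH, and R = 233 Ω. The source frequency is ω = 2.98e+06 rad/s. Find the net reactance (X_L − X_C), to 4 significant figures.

-673.3 Ω

X_L = ωL = 72.41 Ω
X_C = 1/(ωC) = 745.7 Ω
X = 72.41 − 745.7 = -673.3 Ω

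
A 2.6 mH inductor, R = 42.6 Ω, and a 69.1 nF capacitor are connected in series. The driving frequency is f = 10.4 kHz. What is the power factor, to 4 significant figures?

0.6369

ω = 2πf = 65350 rad/s
X_L = ωL = 169.9 Ω
X_C = 1/(ωC) = 221.5 Ω
Net reactance X = X_L − X_C = -51.57 Ω
Z = 42.60 − j51.57 Ω
|Z| = √(42.60² + 51.57²) = 66.89 Ω
∠Z = arctan(-51.57/42.60) = -50.44°
cos φ = cos(-50.44°) = 0.6369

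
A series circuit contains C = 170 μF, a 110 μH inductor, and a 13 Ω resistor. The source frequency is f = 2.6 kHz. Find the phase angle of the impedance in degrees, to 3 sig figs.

ω = 2πf = 16340 rad/s
X_L = ωL = 1.80 Ω
X_C = 1/(ωC) = 0.360 Ω
Net reactance X = X_L − X_C = 1.44 Ω
Z = 13.0 + j1.44 Ω
|Z| = √(13.0² + 1.44²) = 13.1 Ω
∠Z = arctan(1.44/13.0) = 6.31°

6.31°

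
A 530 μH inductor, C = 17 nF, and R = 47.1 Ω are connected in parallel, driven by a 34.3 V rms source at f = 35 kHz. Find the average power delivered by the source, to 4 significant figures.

24.98 W

ω = 2πf = 219900 rad/s
X_L = ωL = 116.6 Ω
X_C = 1/(ωC) = 267.5 Ω
Parallel: admittances add. Y = 1/R + 1/(jωL) + jωC
Y = (0.02123 − j0.004841) S
|Y| = 0.02178 S → |Z| = 1/|Y| = 45.92 Ω, ∠Z = −∠Y = 12.85°
I = V/|Z| = 746.9 mA
P = VI cos φ = 34.3 × 0.7469 × cos(12.85°) = 24.98 W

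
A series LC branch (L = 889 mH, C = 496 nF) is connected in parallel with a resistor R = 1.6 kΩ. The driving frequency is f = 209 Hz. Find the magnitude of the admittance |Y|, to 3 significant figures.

ω = 2πf = 1313 rad/s
X_L = ωL = 1170 Ω
X_C = 1/(ωC) = 1540 Ω
Branch 1: Z₁ = R = 1600 Ω
Branch 2 (series LC): Z₂ = j(X_L − X_C) = −j368 Ω
Parallel: Z = Z₁Z₂/(Z₁+Z₂), |Z| = 359 Ω, ∠Z = -77.1°
|Y| = 1/|Z| = 2.79 mS

2.79 mS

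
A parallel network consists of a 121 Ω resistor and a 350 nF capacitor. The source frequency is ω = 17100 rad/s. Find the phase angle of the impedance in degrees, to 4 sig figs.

X_C = 1/(ωC) = 167.1 Ω
Parallel: admittances add. Y = 1/R + jωC
Y = (0.008264 + j0.005985) S
|Y| = 0.01020 S → |Z| = 1/|Y| = 98.00 Ω, ∠Z = −∠Y = -35.91°

-35.91°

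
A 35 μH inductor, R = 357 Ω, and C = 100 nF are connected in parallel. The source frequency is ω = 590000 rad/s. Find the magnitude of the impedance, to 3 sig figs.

91.4 Ω

X_L = ωL = 20.6 Ω
X_C = 1/(ωC) = 16.9 Ω
Parallel: admittances add. Y = 1/R + 1/(jωL) + jωC
Y = (0.00280 + j0.0106) S
|Y| = 0.0109 S → |Z| = 1/|Y| = 91.4 Ω, ∠Z = −∠Y = -75.2°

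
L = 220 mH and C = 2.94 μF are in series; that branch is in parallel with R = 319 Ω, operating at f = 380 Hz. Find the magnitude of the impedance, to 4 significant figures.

ω = 2πf = 2388 rad/s
X_L = ωL = 525.3 Ω
X_C = 1/(ωC) = 142.5 Ω
Branch 1: Z₁ = R = 319.0 Ω
Branch 2 (series LC): Z₂ = j(X_L − X_C) = j382.8 Ω
Parallel: Z = Z₁Z₂/(Z₁+Z₂), |Z| = 245.1 Ω, ∠Z = 39.80°

245.1 Ω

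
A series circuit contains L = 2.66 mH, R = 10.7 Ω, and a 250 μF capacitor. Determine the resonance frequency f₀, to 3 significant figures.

ω₀ = 1/√(LC) = 1/√(0.00266 × 0.00025) = 1226 rad/s
f₀ = ω₀/(2π) = 195 Hz

195 Hz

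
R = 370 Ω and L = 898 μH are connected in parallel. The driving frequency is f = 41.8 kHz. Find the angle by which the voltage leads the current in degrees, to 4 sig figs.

57.49°

ω = 2πf = 262600 rad/s
X_L = ωL = 235.8 Ω
Parallel: admittances add. Y = 1/R + 1/(jωL)
Y = (0.002703 − j0.004240) S
|Y| = 0.005028 S → |Z| = 1/|Y| = 198.9 Ω, ∠Z = −∠Y = 57.49°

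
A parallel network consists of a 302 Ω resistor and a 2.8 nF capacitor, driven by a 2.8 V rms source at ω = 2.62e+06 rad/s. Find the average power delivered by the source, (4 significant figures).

X_C = 1/(ωC) = 136.3 Ω
Parallel: admittances add. Y = 1/R + jωC
Y = (0.003311 + j0.007336) S
|Y| = 0.008049 S → |Z| = 1/|Y| = 124.2 Ω, ∠Z = −∠Y = -65.71°
I = V/|Z| = 22.54 mA
P = VI cos φ = 2.8 × 0.02254 × cos(-65.71°) = 25.96 mW

25.96 mW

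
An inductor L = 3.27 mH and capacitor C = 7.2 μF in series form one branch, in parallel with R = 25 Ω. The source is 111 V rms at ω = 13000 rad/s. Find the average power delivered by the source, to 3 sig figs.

493 W

X_L = ωL = 42.5 Ω
X_C = 1/(ωC) = 10.7 Ω
Branch 1: Z₁ = R = 25.0 Ω
Branch 2 (series LC): Z₂ = j(X_L − X_C) = j31.8 Ω
Parallel: Z = Z₁Z₂/(Z₁+Z₂), |Z| = 19.7 Ω, ∠Z = 38.2°
I = V/|Z| = 5.65 A
P = VI cos φ = 111 × 5.65 × cos(38.2°) = 493 W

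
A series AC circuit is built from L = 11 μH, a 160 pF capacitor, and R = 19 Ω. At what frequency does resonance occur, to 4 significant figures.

3.794 MHz

ω₀ = 1/√(LC) = 1/√(1.1e-05 × 1.6e-10) = 2.384e+07 rad/s
f₀ = ω₀/(2π) = 3.794 MHz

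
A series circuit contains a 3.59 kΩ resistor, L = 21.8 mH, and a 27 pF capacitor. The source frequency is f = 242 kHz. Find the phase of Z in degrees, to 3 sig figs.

67.8°

ω = 2πf = 1.521e+06 rad/s
X_L = ωL = 33100 Ω
X_C = 1/(ωC) = 24400 Ω
Net reactance X = X_L − X_C = 8790 Ω
Z = 3590 + j8790 Ω
|Z| = √(3590² + 8790²) = 9490 Ω
∠Z = arctan(8790/3590) = 67.8°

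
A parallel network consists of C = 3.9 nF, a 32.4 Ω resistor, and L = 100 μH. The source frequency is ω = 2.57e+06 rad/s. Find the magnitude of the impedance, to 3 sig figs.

31.8 Ω

X_L = ωL = 257 Ω
X_C = 1/(ωC) = 99.8 Ω
Parallel: admittances add. Y = 1/R + 1/(jωL) + jωC
Y = (0.0309 + j0.00613) S
|Y| = 0.0315 S → |Z| = 1/|Y| = 31.8 Ω, ∠Z = −∠Y = -11.2°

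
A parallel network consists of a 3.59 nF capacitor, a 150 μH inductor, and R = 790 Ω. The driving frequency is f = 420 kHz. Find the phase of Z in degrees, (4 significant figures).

ω = 2πf = 2.639e+06 rad/s
X_L = ωL = 395.8 Ω
X_C = 1/(ωC) = 105.6 Ω
Parallel: admittances add. Y = 1/R + 1/(jωL) + jωC
Y = (0.001266 + j0.006948) S
|Y| = 0.007062 S → |Z| = 1/|Y| = 141.6 Ω, ∠Z = −∠Y = -79.67°

-79.67°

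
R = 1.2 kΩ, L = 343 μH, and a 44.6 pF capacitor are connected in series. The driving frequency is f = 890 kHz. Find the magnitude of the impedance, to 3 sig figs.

ω = 2πf = 5.592e+06 rad/s
X_L = ωL = 1920 Ω
X_C = 1/(ωC) = 4010 Ω
Net reactance X = X_L − X_C = -2090 Ω
Z = 1200 − j2090 Ω
|Z| = √(1200² + 2090²) = 2410 Ω

2410 Ω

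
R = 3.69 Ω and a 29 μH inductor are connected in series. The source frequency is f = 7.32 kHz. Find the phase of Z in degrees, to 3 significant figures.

ω = 2πf = 45990 rad/s
X_L = ωL = 1.33 Ω
Z = 3.69 + j1.33 Ω
|Z| = √(3.69² + 1.33²) = 3.92 Ω
∠Z = arctan(1.33/3.69) = 19.9°

19.9°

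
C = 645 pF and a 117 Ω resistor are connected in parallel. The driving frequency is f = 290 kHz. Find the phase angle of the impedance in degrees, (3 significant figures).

-7.83°

ω = 2πf = 1.822e+06 rad/s
X_C = 1/(ωC) = 851 Ω
Parallel: admittances add. Y = 1/R + jωC
Y = (0.00855 + j0.00118) S
|Y| = 0.00863 S → |Z| = 1/|Y| = 116 Ω, ∠Z = −∠Y = -7.83°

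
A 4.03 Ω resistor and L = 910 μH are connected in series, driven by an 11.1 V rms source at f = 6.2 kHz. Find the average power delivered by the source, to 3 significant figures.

ω = 2πf = 38960 rad/s
X_L = ωL = 35.4 Ω
Z = 4.03 + j35.4 Ω
|Z| = √(4.03² + 35.4²) = 35.7 Ω
∠Z = arctan(35.4/4.03) = 83.5°
I = V/|Z| = 311 mA
P = VI cos φ = 11.1 × 0.311 × cos(83.5°) = 390 mW

390 mW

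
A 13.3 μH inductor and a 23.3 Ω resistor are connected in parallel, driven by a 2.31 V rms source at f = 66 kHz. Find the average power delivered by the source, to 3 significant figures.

229 mW

ω = 2πf = 414700 rad/s
X_L = ωL = 5.52 Ω
Parallel: admittances add. Y = 1/R + 1/(jωL)
Y = (0.0429 − j0.181) S
|Y| = 0.186 S → |Z| = 1/|Y| = 5.37 Ω, ∠Z = −∠Y = 76.7°
I = V/|Z| = 430 mA
P = VI cos φ = 2.31 × 0.430 × cos(76.7°) = 229 mW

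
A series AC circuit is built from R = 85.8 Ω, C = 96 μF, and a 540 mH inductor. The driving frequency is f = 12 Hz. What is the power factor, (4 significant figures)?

ω = 2πf = 75.40 rad/s
X_L = ωL = 40.72 Ω
X_C = 1/(ωC) = 138.2 Ω
Net reactance X = X_L − X_C = -97.44 Ω
Z = 85.80 − j97.44 Ω
|Z| = √(85.80² + 97.44²) = 129.8 Ω
∠Z = arctan(-97.44/85.80) = -48.63°
cos φ = cos(-48.63°) = 0.6609

0.6609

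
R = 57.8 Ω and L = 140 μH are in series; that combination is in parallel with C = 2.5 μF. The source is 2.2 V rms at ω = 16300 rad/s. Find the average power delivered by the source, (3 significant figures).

83.6 mW

X_L = ωL = 2.28 Ω
X_C = 1/(ωC) = 24.5 Ω
Branch 1 (R+jX_L): Z₁ = 57.8 + j2.28 Ω, |Z₁| = 57.8 Ω
Branch 2 (−jX_C): Z₂ = −j24.5 Ω
Parallel: Z = Z₁Z₂/(Z₁+Z₂), |Z| = 22.9 Ω, ∠Z = -66.7°
I = V/|Z| = 96.0 mA
P = VI cos φ = 2.2 × 0.0960 × cos(-66.7°) = 83.6 mW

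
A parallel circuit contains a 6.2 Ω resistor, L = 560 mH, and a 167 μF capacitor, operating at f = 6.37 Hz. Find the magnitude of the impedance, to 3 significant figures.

ω = 2πf = 40.02 rad/s
X_L = ωL = 22.4 Ω
X_C = 1/(ωC) = 150 Ω
Parallel: admittances add. Y = 1/R + 1/(jωL) + jωC
Y = (0.161 − j0.0379) S
|Y| = 0.166 S → |Z| = 1/|Y| = 6.04 Ω, ∠Z = −∠Y = 13.2°

6.04 Ω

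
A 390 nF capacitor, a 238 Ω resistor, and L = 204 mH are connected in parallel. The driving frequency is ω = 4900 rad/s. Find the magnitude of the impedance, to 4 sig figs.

232.6 Ω

X_L = ωL = 999.6 Ω
X_C = 1/(ωC) = 523.3 Ω
Parallel: admittances add. Y = 1/R + 1/(jωL) + jωC
Y = (0.004202 + j0.0009106) S
|Y| = 0.004299 S → |Z| = 1/|Y| = 232.6 Ω, ∠Z = −∠Y = -12.23°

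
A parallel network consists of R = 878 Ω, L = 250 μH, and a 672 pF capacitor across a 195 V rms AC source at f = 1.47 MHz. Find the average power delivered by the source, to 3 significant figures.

ω = 2πf = 9.236e+06 rad/s
X_L = ωL = 2310 Ω
X_C = 1/(ωC) = 161 Ω
Parallel: admittances add. Y = 1/R + 1/(jωL) + jωC
Y = (0.00114 + j0.00577) S
|Y| = 0.00588 S → |Z| = 1/|Y| = 170 Ω, ∠Z = −∠Y = -78.8°
I = V/|Z| = 1.15 A
P = VI cos φ = 195 × 1.15 × cos(-78.8°) = 43.3 W

43.3 W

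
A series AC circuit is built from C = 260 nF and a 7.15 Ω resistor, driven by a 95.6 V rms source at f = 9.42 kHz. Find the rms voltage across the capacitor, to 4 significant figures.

ω = 2πf = 59190 rad/s
X_C = 1/(ωC) = 64.98 Ω
Z = 7.150 − j64.98 Ω
|Z| = √(7.150² + 64.98²) = 65.37 Ω
I = V/|Z| = 1.462 A
V_C = I·|Z_C| = 1.462 × 64.98 = 95.03 V

95.03 V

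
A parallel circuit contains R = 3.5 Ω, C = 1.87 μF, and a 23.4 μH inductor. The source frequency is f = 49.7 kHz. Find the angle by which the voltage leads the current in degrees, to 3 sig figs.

-57.4°

ω = 2πf = 312300 rad/s
X_L = ωL = 7.31 Ω
X_C = 1/(ωC) = 1.71 Ω
Parallel: admittances add. Y = 1/R + 1/(jωL) + jωC
Y = (0.286 + j0.447) S
|Y| = 0.531 S → |Z| = 1/|Y| = 1.88 Ω, ∠Z = −∠Y = -57.4°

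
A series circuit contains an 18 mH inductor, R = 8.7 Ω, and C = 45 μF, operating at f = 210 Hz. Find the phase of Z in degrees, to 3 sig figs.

38.5°

ω = 2πf = 1319 rad/s
X_L = ωL = 23.8 Ω
X_C = 1/(ωC) = 16.8 Ω
Net reactance X = X_L − X_C = 6.91 Ω
Z = 8.70 + j6.91 Ω
|Z| = √(8.70² + 6.91²) = 11.1 Ω
∠Z = arctan(6.91/8.70) = 38.5°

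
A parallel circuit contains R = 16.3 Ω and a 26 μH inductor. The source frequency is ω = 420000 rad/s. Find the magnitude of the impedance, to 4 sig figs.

9.072 Ω

X_L = ωL = 10.92 Ω
Parallel: admittances add. Y = 1/R + 1/(jωL)
Y = (0.06135 − j0.09158) S
|Y| = 0.1102 S → |Z| = 1/|Y| = 9.072 Ω, ∠Z = −∠Y = 56.18°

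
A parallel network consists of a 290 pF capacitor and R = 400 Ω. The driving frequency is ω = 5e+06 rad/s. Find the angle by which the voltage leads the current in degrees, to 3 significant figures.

-30.1°

X_C = 1/(ωC) = 690 Ω
Parallel: admittances add. Y = 1/R + jωC
Y = (0.00250 + j0.00145) S
|Y| = 0.00289 S → |Z| = 1/|Y| = 346 Ω, ∠Z = −∠Y = -30.1°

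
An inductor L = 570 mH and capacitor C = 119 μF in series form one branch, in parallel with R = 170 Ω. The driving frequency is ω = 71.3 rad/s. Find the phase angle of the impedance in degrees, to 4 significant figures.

-65.57°

X_L = ωL = 40.64 Ω
X_C = 1/(ωC) = 117.9 Ω
Branch 1: Z₁ = R = 170.0 Ω
Branch 2 (series LC): Z₂ = j(X_L − X_C) = −j77.22 Ω
Parallel: Z = Z₁Z₂/(Z₁+Z₂), |Z| = 70.31 Ω, ∠Z = -65.57°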